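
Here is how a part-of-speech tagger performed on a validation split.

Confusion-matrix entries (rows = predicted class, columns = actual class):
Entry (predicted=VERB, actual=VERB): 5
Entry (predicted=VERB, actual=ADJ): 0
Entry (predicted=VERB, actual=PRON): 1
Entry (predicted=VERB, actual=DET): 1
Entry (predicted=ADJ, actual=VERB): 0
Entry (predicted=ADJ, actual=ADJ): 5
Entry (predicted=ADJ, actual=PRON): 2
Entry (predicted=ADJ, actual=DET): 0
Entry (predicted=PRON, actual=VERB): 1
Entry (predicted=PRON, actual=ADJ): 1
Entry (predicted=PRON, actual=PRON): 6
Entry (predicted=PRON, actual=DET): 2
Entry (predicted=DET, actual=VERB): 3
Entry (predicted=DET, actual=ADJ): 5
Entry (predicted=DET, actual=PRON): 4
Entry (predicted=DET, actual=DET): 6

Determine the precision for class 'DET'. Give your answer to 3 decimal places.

0.333

precision = TP/(TP+FP).
DET: TP=6, FP=3+5+4=12 → 6/18 = 0.3333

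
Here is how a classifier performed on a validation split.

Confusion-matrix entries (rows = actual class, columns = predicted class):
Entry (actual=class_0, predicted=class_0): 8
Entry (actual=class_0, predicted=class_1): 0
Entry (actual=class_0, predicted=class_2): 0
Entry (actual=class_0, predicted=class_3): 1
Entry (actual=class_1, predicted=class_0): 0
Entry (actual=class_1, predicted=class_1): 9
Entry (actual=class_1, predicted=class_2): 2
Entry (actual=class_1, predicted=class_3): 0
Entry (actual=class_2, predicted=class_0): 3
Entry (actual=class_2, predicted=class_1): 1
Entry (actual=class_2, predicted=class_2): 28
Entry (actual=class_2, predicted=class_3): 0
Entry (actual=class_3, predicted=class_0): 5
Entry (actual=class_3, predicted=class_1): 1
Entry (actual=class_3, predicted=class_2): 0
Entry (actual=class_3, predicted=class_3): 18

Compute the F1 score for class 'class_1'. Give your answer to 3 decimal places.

0.818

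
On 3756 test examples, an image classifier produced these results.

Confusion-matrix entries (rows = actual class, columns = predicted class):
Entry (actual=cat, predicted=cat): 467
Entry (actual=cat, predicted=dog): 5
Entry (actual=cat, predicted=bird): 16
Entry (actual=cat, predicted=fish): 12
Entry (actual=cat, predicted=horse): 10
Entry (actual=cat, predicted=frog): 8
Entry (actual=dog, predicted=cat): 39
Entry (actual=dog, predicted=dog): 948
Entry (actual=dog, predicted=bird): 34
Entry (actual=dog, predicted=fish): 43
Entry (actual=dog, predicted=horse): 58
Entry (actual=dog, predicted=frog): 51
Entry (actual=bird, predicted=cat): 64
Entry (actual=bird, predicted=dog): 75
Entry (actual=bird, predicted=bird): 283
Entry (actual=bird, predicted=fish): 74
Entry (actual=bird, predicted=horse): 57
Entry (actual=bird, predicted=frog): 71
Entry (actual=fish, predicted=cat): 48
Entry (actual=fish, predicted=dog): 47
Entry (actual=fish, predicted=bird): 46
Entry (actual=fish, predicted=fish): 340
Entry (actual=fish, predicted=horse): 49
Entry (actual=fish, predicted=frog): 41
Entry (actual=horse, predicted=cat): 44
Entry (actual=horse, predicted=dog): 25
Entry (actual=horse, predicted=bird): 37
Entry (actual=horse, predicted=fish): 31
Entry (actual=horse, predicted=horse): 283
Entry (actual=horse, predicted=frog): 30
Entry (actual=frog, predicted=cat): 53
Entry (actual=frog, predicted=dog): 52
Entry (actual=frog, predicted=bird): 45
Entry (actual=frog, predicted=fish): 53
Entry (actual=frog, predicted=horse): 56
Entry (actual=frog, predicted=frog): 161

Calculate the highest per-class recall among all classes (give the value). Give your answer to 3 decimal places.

Per-class recall (TP/(TP+FN)):
  cat: TP=467, FN=5+16+12+10+8=51 → 467/518 = 0.9015
  dog: TP=948, FN=39+34+43+58+51=225 → 948/1173 = 0.8082
  bird: TP=283, FN=64+75+74+57+71=341 → 283/624 = 0.4535
  fish: TP=340, FN=48+47+46+49+41=231 → 340/571 = 0.5954
  horse: TP=283, FN=44+25+37+31+30=167 → 283/450 = 0.6289
  frog: TP=161, FN=53+52+45+53+56=259 → 161/420 = 0.3833
Highest is class 'cat' with recall = 0.902.

0.902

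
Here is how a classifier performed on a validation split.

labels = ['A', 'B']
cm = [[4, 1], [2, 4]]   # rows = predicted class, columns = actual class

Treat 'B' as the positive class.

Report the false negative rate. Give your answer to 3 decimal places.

FNR = FN/(FN+TP) = 1/(1+4) = 0.200

0.200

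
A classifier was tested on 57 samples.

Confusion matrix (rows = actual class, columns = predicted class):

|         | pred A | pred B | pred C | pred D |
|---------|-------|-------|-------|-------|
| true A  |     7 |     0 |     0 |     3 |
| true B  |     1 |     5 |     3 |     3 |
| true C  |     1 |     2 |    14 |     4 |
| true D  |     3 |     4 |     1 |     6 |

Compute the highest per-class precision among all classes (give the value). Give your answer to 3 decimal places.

Per-class precision (TP/(TP+FP)):
  A: TP=7, FP=1+1+3=5 → 7/12 = 0.5833
  B: TP=5, FP=0+2+4=6 → 5/11 = 0.4545
  C: TP=14, FP=0+3+1=4 → 14/18 = 0.7778
  D: TP=6, FP=3+3+4=10 → 6/16 = 0.3750
Highest is class 'C' with precision = 0.778.

0.778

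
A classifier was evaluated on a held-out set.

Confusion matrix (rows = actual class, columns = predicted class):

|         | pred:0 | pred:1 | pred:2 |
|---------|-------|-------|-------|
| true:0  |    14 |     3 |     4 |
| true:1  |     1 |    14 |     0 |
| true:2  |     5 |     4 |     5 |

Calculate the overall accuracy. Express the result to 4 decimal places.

Accuracy = trace / total = (14+14+5=33) / 50 = 33/50 = 0.6600

0.6600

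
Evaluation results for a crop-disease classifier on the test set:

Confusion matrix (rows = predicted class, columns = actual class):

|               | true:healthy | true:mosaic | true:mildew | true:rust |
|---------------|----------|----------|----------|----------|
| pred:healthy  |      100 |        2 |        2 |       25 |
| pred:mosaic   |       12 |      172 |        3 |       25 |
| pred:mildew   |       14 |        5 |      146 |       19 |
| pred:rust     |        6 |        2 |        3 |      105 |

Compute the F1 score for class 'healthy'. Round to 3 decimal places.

0.766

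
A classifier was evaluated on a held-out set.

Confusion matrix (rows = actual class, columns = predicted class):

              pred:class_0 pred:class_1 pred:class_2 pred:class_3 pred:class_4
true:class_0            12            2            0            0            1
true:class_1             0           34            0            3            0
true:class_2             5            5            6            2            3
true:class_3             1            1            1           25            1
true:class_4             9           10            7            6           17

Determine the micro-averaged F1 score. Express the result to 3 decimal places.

0.623

Micro-averaging pools counts across classes: ΣTP=94, ΣFP=57, ΣFN=57.
Micro-F1 score = 2·TP/(2·TP+FP+FN) on pooled counts = 0.623 (equals overall accuracy in single-label multiclass).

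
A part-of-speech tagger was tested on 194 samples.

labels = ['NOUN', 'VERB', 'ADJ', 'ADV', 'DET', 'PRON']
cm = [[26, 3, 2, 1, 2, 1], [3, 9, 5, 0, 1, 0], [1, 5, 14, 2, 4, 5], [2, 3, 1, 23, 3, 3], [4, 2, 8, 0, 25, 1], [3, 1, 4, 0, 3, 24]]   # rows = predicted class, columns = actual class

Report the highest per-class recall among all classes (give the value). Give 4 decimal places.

0.8846

Per-class recall (TP/(TP+FN)):
  NOUN: TP=26, FN=3+1+2+4+3=13 → 26/39 = 0.66667
  VERB: TP=9, FN=3+5+3+2+1=14 → 9/23 = 0.39130
  ADJ: TP=14, FN=2+5+1+8+4=20 → 14/34 = 0.41176
  ADV: TP=23, FN=1+0+2+0+0=3 → 23/26 = 0.88462
  DET: TP=25, FN=2+1+4+3+3=13 → 25/38 = 0.65789
  PRON: TP=24, FN=1+0+5+3+1=10 → 24/34 = 0.70588
Highest is class 'ADV' with recall = 0.8846.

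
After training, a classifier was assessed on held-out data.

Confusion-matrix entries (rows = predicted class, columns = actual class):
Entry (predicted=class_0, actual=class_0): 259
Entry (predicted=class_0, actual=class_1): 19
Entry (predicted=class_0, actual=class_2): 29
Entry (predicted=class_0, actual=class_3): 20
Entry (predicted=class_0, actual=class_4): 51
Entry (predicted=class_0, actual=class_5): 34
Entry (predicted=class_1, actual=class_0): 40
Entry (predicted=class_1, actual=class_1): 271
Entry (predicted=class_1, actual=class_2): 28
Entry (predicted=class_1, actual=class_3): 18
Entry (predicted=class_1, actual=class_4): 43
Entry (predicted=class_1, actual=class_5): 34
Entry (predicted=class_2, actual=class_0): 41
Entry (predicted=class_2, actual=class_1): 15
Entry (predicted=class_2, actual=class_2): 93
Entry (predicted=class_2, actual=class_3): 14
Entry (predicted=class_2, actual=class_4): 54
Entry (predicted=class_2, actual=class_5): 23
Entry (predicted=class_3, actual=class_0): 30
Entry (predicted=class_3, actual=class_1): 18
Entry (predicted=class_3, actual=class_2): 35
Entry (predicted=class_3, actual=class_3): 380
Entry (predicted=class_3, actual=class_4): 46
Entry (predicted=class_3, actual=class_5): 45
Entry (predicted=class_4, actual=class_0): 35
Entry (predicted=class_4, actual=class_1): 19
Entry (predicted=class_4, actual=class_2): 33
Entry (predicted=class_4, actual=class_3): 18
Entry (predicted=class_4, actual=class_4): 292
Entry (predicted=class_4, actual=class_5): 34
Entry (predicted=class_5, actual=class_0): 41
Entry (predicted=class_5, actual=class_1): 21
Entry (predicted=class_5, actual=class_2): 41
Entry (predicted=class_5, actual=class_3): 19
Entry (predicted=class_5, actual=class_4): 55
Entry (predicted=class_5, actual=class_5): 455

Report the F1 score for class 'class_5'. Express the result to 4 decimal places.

0.7239

One-vs-rest for 'class_5': TP = diagonal; FP = other classes predicted 'class_5'; FN = 'class_5' predicted as other.
F1 score = 2·TP/(2·TP+FP+FN).
class_5: TP=455, FP=41+21+41+19+55=177, FN=34+34+23+45+34=170 → 910/1257 = 0.72395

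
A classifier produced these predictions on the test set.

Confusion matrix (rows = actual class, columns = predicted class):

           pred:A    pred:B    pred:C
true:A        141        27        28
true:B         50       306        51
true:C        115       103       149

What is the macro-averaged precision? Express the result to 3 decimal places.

Per-class precision (TP/(TP+FP)):
  A: TP=141, FP=50+115=165 → 141/306 = 0.4608
  B: TP=306, FP=27+103=130 → 306/436 = 0.7018
  C: TP=149, FP=28+51=79 → 149/228 = 0.6535
Macro-precision = mean = (0.4608 + 0.7018 + 0.6535) / 3 = 0.605

0.605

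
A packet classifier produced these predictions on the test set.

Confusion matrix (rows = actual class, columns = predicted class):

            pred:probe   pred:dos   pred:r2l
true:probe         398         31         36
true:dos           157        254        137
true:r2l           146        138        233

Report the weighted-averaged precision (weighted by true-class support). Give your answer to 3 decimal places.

0.582

Per-class precision (TP/(TP+FP)):
  probe: TP=398, FP=157+146=303 → 398/701 = 0.5678
  dos: TP=254, FP=31+138=169 → 254/423 = 0.6005
  r2l: TP=233, FP=36+137=173 → 233/406 = 0.5739
Weighted-precision = Σ (supportᵢ/N)·precisionᵢ with N=1530: (465/1530)·0.5678 + (548/1530)·0.6005 + (517/1530)·0.5739 = 0.582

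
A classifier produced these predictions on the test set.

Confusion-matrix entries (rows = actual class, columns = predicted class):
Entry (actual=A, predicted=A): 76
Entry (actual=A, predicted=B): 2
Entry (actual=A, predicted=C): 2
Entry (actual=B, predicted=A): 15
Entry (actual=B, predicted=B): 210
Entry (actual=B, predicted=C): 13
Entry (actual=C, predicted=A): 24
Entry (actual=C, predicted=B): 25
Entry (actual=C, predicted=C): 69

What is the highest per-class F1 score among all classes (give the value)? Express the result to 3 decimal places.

0.884

Per-class F1 score (2·TP/(2·TP+FP+FN)):
  A: TP=76, FP=15+24=39, FN=2+2=4 → 152/195 = 0.7795
  B: TP=210, FP=2+25=27, FN=15+13=28 → 420/475 = 0.8842
  C: TP=69, FP=2+13=15, FN=24+25=49 → 138/202 = 0.6832
Highest is class 'B' with F1 score = 0.884.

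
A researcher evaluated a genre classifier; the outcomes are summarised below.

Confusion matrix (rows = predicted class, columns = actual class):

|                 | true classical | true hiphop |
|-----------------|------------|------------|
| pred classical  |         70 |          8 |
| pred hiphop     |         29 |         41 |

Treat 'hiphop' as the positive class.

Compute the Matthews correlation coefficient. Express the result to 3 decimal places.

0.513

MCC = (TP·TN − FP·FN) / √((TP+FP)(TP+FN)(TN+FP)(TN+FN))
Numerator = 41·70 − 29·8 = 2638
Denominator = √(70·49·99·78) = √26486460 = 5146.4998
MCC = 2638 / 5146.4998 = 0.513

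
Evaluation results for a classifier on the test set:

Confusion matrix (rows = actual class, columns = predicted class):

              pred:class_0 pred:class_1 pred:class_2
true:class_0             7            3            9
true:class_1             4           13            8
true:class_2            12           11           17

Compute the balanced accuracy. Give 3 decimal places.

0.438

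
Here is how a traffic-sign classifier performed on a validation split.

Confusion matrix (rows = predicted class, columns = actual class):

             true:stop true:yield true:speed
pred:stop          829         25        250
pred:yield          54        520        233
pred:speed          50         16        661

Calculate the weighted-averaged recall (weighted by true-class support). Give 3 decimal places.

Per-class recall (TP/(TP+FN)):
  stop: TP=829, FN=54+50=104 → 829/933 = 0.8885
  yield: TP=520, FN=25+16=41 → 520/561 = 0.9269
  speed: TP=661, FN=250+233=483 → 661/1144 = 0.5778
Weighted-recall = Σ (supportᵢ/N)·recallᵢ with N=2638: (933/2638)·0.8885 + (561/2638)·0.9269 + (1144/2638)·0.5778 = 0.762

0.762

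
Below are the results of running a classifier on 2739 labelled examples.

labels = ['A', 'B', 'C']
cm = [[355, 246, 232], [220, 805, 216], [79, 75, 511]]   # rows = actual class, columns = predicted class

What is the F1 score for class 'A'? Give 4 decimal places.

0.4775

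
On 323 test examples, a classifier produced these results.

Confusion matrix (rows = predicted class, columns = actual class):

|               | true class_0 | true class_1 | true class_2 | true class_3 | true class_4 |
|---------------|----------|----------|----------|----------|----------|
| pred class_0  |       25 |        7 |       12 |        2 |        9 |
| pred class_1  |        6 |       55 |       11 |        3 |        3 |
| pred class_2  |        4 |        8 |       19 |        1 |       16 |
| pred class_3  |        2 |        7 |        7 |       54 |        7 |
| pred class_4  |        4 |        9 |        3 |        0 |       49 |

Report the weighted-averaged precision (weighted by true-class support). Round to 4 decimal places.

0.6355

Per-class precision (TP/(TP+FP)):
  class_0: TP=25, FP=7+12+2+9=30 → 25/55 = 0.45455
  class_1: TP=55, FP=6+11+3+3=23 → 55/78 = 0.70513
  class_2: TP=19, FP=4+8+1+16=29 → 19/48 = 0.39583
  class_3: TP=54, FP=2+7+7+7=23 → 54/77 = 0.70130
  class_4: TP=49, FP=4+9+3+0=16 → 49/65 = 0.75385
Weighted-precision = Σ (supportᵢ/N)·precisionᵢ with N=323: (41/323)·0.45455 + (86/323)·0.70513 + (52/323)·0.39583 + (60/323)·0.70130 + (84/323)·0.75385 = 0.6355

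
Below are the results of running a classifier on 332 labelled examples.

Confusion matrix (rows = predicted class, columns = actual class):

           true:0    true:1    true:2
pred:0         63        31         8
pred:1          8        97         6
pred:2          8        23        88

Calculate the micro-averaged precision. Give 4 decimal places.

0.7470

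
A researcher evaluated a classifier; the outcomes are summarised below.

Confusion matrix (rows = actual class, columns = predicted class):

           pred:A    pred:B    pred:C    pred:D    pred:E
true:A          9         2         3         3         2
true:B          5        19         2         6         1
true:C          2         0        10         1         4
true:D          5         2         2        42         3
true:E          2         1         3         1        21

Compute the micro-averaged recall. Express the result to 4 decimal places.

Micro-averaging pools counts across classes: ΣTP=101, ΣFP=50, ΣFN=50.
Micro-recall = TP/(TP+FN) on pooled counts = 0.6689 (equals overall accuracy in single-label multiclass).

0.6689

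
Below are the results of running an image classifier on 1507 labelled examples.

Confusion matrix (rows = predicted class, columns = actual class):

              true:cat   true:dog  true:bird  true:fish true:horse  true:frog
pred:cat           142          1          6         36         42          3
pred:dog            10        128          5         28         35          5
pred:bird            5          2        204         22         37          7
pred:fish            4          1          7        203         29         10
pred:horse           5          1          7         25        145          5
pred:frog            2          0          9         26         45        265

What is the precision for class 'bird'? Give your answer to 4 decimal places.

0.7365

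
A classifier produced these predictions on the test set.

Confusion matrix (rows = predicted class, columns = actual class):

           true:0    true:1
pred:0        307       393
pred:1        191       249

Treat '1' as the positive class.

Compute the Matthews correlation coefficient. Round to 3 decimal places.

MCC = (TP·TN − FP·FN) / √((TP+FP)(TP+FN)(TN+FP)(TN+FN))
Numerator = 249·307 − 191·393 = 1380
Denominator = √(440·642·498·700) = √98472528000 = 313803.3269
MCC = 1380 / 313803.3269 = 0.004

0.004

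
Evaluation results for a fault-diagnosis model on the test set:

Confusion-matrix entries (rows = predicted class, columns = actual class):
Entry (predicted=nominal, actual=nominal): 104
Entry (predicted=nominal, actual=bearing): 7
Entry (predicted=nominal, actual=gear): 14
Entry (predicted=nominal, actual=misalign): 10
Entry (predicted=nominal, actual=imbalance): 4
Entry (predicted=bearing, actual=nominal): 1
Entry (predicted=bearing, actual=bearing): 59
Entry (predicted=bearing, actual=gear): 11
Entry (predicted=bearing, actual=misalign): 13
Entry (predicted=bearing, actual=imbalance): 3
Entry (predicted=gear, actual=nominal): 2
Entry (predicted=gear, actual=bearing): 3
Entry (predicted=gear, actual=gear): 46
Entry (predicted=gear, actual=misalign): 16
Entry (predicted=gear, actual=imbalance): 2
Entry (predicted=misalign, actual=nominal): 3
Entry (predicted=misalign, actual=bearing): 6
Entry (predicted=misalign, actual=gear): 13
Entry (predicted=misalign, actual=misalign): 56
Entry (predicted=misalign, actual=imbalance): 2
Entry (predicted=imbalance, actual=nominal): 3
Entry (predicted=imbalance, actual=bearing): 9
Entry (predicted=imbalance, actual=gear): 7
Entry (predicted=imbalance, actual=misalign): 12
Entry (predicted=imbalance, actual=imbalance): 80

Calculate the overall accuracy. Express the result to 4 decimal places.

0.7099

Accuracy = trace / total = (104+59+46+56+80=345) / 486 = 345/486 = 0.7099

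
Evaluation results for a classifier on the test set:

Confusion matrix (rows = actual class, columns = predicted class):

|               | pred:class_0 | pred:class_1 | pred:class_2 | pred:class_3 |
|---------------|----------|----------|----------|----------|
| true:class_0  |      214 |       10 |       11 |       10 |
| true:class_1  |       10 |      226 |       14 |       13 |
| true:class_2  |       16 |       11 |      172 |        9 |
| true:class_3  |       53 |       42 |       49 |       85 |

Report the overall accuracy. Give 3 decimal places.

Accuracy = trace / total = (214+226+172+85=697) / 945 = 697/945 = 0.738

0.738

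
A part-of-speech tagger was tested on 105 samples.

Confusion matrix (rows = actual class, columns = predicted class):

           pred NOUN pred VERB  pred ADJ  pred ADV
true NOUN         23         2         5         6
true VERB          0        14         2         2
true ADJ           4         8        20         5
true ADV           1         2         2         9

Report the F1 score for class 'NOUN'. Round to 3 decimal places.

0.719

F1 score = 2·TP/(2·TP+FP+FN).
NOUN: TP=23, FP=0+4+1=5, FN=2+5+6=13 → 46/64 = 0.7188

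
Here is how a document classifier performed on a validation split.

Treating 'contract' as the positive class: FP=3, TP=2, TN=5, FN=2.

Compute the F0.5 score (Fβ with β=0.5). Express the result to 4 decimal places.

0.4167

Fβ = (1+β²)·TP / ((1+β²)·TP + β²·FN + FP), with β²=1/4
= 1.25·2 / (1.25·2 + 0.25·2 + 3) = 0.4167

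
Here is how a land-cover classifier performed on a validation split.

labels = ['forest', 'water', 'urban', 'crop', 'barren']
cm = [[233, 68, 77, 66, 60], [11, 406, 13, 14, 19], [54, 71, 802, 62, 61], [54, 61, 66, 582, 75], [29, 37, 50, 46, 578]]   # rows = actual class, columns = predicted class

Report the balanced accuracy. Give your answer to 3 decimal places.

0.716

Balanced accuracy = mean of per-class recall.
  forest: recall = 233/504 = 0.4623
  water: recall = 406/463 = 0.8769
  urban: recall = 802/1050 = 0.7638
  crop: recall = 582/838 = 0.6945
  barren: recall = 578/740 = 0.7811
Mean = (0.4623 + 0.8769 + 0.7638 + 0.6945 + 0.7811) / 5 = 0.716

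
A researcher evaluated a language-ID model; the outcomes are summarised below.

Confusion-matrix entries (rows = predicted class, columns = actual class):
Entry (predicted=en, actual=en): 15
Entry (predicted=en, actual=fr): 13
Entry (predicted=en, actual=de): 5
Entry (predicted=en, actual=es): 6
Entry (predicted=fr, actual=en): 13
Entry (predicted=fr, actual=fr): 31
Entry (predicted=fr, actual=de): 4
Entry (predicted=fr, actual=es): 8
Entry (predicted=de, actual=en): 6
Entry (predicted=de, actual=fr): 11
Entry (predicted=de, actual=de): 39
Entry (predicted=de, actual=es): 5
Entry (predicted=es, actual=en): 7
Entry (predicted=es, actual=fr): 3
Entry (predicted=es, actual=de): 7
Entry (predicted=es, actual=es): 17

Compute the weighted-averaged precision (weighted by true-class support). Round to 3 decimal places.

0.532

Per-class precision (TP/(TP+FP)):
  en: TP=15, FP=13+5+6=24 → 15/39 = 0.3846
  fr: TP=31, FP=13+4+8=25 → 31/56 = 0.5536
  de: TP=39, FP=6+11+5=22 → 39/61 = 0.6393
  es: TP=17, FP=7+3+7=17 → 17/34 = 0.5000
Weighted-precision = Σ (supportᵢ/N)·precisionᵢ with N=190: (41/190)·0.3846 + (58/190)·0.5536 + (55/190)·0.6393 + (36/190)·0.5000 = 0.532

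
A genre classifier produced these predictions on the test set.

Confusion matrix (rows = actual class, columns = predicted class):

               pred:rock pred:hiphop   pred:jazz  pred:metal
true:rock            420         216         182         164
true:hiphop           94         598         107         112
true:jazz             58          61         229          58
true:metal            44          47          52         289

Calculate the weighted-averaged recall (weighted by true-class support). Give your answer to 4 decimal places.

Per-class recall (TP/(TP+FN)):
  rock: TP=420, FN=216+182+164=562 → 420/982 = 0.42770
  hiphop: TP=598, FN=94+107+112=313 → 598/911 = 0.65642
  jazz: TP=229, FN=58+61+58=177 → 229/406 = 0.56404
  metal: TP=289, FN=44+47+52=143 → 289/432 = 0.66898
Weighted-recall = Σ (supportᵢ/N)·recallᵢ with N=2731: (982/2731)·0.42770 + (911/2731)·0.65642 + (406/2731)·0.56404 + (432/2731)·0.66898 = 0.5624

0.5624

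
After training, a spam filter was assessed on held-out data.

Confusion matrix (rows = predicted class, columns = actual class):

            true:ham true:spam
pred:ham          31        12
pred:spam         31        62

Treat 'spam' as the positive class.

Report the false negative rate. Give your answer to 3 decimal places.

FNR = FN/(FN+TP) = 12/(12+62) = 0.162

0.162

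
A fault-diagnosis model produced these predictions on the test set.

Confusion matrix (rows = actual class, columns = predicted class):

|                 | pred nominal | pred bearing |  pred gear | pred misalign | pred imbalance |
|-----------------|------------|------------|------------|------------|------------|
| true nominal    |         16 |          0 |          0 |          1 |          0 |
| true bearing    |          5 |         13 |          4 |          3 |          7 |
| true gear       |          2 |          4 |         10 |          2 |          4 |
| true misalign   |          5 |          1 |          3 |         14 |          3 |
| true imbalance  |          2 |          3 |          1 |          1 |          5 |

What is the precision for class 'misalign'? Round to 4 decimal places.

0.6667

precision = TP/(TP+FP).
misalign: TP=14, FP=1+3+2+1=7 → 14/21 = 0.66667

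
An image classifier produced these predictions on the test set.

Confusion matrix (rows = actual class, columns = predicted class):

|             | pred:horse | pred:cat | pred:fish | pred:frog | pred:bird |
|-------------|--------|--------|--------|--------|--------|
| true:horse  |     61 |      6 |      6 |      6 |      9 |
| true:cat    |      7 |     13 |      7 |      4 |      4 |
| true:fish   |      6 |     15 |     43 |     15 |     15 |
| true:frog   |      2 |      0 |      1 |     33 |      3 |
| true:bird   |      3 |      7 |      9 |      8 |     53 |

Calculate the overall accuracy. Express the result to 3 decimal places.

0.604

Accuracy = trace / total = (61+13+43+33+53=203) / 336 = 203/336 = 0.604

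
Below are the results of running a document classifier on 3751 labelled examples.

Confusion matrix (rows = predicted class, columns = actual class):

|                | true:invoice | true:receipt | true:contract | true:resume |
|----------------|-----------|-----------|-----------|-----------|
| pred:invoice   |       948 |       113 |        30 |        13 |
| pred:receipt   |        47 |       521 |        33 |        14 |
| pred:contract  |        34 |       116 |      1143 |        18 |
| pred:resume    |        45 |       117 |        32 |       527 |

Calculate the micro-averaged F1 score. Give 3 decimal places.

0.837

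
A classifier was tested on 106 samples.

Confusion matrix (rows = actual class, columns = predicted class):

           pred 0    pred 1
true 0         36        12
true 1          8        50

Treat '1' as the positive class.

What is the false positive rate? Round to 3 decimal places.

0.250

FPR = FP/(FP+TN) = 12/(12+36) = 0.250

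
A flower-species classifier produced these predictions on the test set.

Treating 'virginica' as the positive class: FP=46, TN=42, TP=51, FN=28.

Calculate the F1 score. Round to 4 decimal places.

0.5795

Precision = TP/(TP+FP) = 51/97 = 0.5258
Recall = TP/(TP+FN) = 51/79 = 0.6456
F1 = 2·TP/(2·TP+FP+FN) = 102/176 = 0.5795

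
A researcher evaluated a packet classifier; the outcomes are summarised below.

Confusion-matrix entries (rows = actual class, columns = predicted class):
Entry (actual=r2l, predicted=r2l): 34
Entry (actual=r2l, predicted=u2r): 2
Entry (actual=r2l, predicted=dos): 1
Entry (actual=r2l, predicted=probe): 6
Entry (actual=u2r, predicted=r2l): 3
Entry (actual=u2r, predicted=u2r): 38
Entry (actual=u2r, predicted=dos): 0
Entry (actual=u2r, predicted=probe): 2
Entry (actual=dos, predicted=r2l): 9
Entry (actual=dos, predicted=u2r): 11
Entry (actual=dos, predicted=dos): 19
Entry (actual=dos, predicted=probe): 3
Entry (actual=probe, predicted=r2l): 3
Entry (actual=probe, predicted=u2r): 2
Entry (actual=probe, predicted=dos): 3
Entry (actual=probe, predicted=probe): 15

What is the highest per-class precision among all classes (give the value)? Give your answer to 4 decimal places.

Per-class precision (TP/(TP+FP)):
  r2l: TP=34, FP=3+9+3=15 → 34/49 = 0.69388
  u2r: TP=38, FP=2+11+2=15 → 38/53 = 0.71698
  dos: TP=19, FP=1+0+3=4 → 19/23 = 0.82609
  probe: TP=15, FP=6+2+3=11 → 15/26 = 0.57692
Highest is class 'dos' with precision = 0.8261.

0.8261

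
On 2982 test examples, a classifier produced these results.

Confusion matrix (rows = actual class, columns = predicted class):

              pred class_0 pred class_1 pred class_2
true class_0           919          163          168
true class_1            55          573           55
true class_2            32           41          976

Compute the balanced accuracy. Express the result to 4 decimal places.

0.8349

Balanced accuracy = mean of per-class recall.
  class_0: recall = 919/1250 = 0.73520
  class_1: recall = 573/683 = 0.83895
  class_2: recall = 976/1049 = 0.93041
Mean = (0.73520 + 0.83895 + 0.93041) / 3 = 0.8349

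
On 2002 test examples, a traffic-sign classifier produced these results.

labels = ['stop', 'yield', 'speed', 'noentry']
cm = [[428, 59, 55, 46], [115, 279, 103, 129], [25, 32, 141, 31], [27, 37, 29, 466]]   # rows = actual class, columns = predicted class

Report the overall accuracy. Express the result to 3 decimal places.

Accuracy = trace / total = (428+279+141+466=1314) / 2002 = 1314/2002 = 0.656

0.656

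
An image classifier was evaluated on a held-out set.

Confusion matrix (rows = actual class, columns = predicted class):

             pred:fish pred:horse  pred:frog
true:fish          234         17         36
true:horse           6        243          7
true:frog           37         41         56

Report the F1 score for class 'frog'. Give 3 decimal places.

F1 score = 2·TP/(2·TP+FP+FN).
frog: TP=56, FP=36+7=43, FN=37+41=78 → 112/233 = 0.4807

0.481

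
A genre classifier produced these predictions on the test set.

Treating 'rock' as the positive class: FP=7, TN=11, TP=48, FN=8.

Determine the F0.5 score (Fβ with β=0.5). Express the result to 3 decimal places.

Fβ = (1+β²)·TP / ((1+β²)·TP + β²·FN + FP), with β²=1/4
= 1.25·48 / (1.25·48 + 0.25·8 + 7) = 0.870

0.870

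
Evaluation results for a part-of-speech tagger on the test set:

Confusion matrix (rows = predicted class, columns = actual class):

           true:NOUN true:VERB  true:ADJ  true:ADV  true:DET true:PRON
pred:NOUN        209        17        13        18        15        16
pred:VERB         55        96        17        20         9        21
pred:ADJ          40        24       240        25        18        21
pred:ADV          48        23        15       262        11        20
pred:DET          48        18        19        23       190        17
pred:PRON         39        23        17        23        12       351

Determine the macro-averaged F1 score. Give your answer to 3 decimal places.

0.644

Per-class F1 score (2·TP/(2·TP+FP+FN)):
  NOUN: TP=209, FP=17+13+18+15+16=79, FN=55+40+48+48+39=230 → 418/727 = 0.5750
  VERB: TP=96, FP=55+17+20+9+21=122, FN=17+24+23+18+23=105 → 192/419 = 0.4582
  ADJ: TP=240, FP=40+24+25+18+21=128, FN=13+17+15+19+17=81 → 480/689 = 0.6967
  ADV: TP=262, FP=48+23+15+11+20=117, FN=18+20+25+23+23=109 → 524/750 = 0.6987
  DET: TP=190, FP=48+18+19+23+17=125, FN=15+9+18+11+12=65 → 380/570 = 0.6667
  PRON: TP=351, FP=39+23+17+23+12=114, FN=16+21+21+20+17=95 → 702/911 = 0.7706
Macro-F1 score = mean = (0.5750 + 0.4582 + 0.6967 + 0.6987 + 0.6667 + 0.7706) / 6 = 0.644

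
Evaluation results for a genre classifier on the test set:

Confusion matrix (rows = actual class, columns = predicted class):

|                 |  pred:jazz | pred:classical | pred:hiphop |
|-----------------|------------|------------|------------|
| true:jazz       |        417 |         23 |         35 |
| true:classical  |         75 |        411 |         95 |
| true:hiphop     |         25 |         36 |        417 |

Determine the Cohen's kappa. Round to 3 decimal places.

Observed agreement pₒ = trace/N = 1245/1534 = 0.8116
Expected agreement pₑ = Σ (rowᵢ·colᵢ)/N² = (475·517 + 581·470 + 478·547)/1534² = 0.3315
κ = (pₒ − pₑ)/(1 − pₑ) = (0.8116 − 0.3315)/(1 − 0.3315) = 0.718

0.718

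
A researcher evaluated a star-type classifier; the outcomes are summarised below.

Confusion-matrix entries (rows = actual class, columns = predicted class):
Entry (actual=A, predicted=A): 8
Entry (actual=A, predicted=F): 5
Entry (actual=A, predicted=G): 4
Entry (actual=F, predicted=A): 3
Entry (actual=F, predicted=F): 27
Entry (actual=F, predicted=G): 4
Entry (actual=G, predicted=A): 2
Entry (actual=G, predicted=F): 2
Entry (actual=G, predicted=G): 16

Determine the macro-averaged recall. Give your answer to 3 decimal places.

Per-class recall (TP/(TP+FN)):
  A: TP=8, FN=5+4=9 → 8/17 = 0.4706
  F: TP=27, FN=3+4=7 → 27/34 = 0.7941
  G: TP=16, FN=2+2=4 → 16/20 = 0.8000
Macro-recall = mean = (0.4706 + 0.7941 + 0.8000) / 3 = 0.688

0.688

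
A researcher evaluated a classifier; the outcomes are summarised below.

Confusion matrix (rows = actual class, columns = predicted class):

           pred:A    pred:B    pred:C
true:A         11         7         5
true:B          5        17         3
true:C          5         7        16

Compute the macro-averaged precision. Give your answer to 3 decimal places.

0.580

Per-class precision (TP/(TP+FP)):
  A: TP=11, FP=5+5=10 → 11/21 = 0.5238
  B: TP=17, FP=7+7=14 → 17/31 = 0.5484
  C: TP=16, FP=5+3=8 → 16/24 = 0.6667
Macro-precision = mean = (0.5238 + 0.5484 + 0.6667) / 3 = 0.580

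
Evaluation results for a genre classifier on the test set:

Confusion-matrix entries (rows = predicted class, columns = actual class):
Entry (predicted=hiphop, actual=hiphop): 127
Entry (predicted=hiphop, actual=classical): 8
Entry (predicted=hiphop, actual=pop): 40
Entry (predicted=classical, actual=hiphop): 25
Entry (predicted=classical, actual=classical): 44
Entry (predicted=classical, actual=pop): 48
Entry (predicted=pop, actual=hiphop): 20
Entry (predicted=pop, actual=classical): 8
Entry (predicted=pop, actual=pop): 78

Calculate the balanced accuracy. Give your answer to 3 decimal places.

0.647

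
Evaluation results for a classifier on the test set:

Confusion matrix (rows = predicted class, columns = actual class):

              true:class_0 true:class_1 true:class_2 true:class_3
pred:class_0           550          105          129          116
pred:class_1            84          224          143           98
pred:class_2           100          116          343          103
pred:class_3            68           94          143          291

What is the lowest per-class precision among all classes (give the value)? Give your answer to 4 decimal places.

Per-class precision (TP/(TP+FP)):
  class_0: TP=550, FP=105+129+116=350 → 550/900 = 0.61111
  class_1: TP=224, FP=84+143+98=325 → 224/549 = 0.40801
  class_2: TP=343, FP=100+116+103=319 → 343/662 = 0.51813
  class_3: TP=291, FP=68+94+143=305 → 291/596 = 0.48826
Lowest is class 'class_1' with precision = 0.4080.

0.4080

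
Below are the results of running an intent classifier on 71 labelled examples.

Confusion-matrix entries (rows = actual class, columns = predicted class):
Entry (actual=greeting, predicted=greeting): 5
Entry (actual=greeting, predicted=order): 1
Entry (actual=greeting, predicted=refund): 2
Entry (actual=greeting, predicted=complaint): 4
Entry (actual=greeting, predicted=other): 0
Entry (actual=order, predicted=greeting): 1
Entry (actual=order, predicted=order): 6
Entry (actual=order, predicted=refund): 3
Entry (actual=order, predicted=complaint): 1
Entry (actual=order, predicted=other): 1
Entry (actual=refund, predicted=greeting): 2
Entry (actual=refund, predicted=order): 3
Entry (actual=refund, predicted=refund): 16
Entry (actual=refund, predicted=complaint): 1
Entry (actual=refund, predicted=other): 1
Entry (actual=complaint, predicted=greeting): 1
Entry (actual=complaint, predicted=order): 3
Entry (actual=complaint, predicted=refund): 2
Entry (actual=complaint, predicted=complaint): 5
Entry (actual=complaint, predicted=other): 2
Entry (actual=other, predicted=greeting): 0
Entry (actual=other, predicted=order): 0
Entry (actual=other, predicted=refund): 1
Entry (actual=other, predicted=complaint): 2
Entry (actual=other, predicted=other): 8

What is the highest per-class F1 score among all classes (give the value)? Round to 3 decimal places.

Per-class F1 score (2·TP/(2·TP+FP+FN)):
  greeting: TP=5, FP=1+2+1+0=4, FN=1+2+4+0=7 → 10/21 = 0.4762
  order: TP=6, FP=1+3+3+0=7, FN=1+3+1+1=6 → 12/25 = 0.4800
  refund: TP=16, FP=2+3+2+1=8, FN=2+3+1+1=7 → 32/47 = 0.6809
  complaint: TP=5, FP=4+1+1+2=8, FN=1+3+2+2=8 → 10/26 = 0.3846
  other: TP=8, FP=0+1+1+2=4, FN=0+0+1+2=3 → 16/23 = 0.6957
Highest is class 'other' with F1 score = 0.696.

0.696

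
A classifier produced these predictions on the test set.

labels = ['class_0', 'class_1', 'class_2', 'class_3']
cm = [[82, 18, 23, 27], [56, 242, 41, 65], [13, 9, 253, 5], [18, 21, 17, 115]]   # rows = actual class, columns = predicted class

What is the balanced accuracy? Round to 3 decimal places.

0.680

Balanced accuracy = mean of per-class recall.
  class_0: recall = 82/150 = 0.5467
  class_1: recall = 242/404 = 0.5990
  class_2: recall = 253/280 = 0.9036
  class_3: recall = 115/171 = 0.6725
Mean = (0.5467 + 0.5990 + 0.9036 + 0.6725) / 4 = 0.680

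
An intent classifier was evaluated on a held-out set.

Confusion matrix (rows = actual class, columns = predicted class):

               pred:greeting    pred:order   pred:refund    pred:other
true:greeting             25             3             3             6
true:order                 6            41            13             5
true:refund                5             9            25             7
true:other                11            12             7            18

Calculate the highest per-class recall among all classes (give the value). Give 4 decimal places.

Per-class recall (TP/(TP+FN)):
  greeting: TP=25, FN=3+3+6=12 → 25/37 = 0.67568
  order: TP=41, FN=6+13+5=24 → 41/65 = 0.63077
  refund: TP=25, FN=5+9+7=21 → 25/46 = 0.54348
  other: TP=18, FN=11+12+7=30 → 18/48 = 0.37500
Highest is class 'greeting' with recall = 0.6757.

0.6757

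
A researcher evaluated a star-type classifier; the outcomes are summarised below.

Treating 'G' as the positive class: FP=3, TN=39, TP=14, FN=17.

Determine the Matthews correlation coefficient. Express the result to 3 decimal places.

0.445

MCC = (TP·TN − FP·FN) / √((TP+FP)(TP+FN)(TN+FP)(TN+FN))
Numerator = 14·39 − 3·17 = 495
Denominator = √(17·31·42·56) = √1239504 = 1113.3301
MCC = 495 / 1113.3301 = 0.445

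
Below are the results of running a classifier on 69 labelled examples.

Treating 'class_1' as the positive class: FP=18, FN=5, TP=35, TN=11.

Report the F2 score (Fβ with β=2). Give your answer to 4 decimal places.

0.8216

Fβ = (1+β²)·TP / ((1+β²)·TP + β²·FN + FP), with β²=4
= 5·35 / (5·35 + 4·5 + 18) = 0.8216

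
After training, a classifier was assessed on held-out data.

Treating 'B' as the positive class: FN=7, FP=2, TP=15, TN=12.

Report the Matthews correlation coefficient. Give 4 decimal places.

0.5263

MCC = (TP·TN − FP·FN) / √((TP+FP)(TP+FN)(TN+FP)(TN+FN))
Numerator = 15·12 − 2·7 = 166
Denominator = √(17·22·14·19) = √99484 = 315.4108
MCC = 166 / 315.4108 = 0.5263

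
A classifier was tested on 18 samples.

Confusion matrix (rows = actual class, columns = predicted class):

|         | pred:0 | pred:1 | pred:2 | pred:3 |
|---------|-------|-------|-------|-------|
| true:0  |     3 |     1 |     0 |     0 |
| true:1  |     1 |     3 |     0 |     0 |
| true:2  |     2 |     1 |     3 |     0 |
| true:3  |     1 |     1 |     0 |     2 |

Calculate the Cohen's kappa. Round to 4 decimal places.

Observed agreement pₒ = trace/N = 11/18 = 0.61111
Expected agreement pₑ = Σ (rowᵢ·colᵢ)/N² = (4·7 + 4·6 + 6·3 + 4·2)/18² = 0.24074
κ = (pₒ − pₑ)/(1 − pₑ) = (0.61111 − 0.24074)/(1 − 0.24074) = 0.4878

0.4878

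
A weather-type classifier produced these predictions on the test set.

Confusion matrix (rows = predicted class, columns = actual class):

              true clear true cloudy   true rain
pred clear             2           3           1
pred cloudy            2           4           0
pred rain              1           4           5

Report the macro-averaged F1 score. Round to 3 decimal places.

0.486

Per-class F1 score (2·TP/(2·TP+FP+FN)):
  clear: TP=2, FP=3+1=4, FN=2+1=3 → 4/11 = 0.3636
  cloudy: TP=4, FP=2+0=2, FN=3+4=7 → 8/17 = 0.4706
  rain: TP=5, FP=1+4=5, FN=1+0=1 → 10/16 = 0.6250
Macro-F1 score = mean = (0.3636 + 0.4706 + 0.6250) / 3 = 0.486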